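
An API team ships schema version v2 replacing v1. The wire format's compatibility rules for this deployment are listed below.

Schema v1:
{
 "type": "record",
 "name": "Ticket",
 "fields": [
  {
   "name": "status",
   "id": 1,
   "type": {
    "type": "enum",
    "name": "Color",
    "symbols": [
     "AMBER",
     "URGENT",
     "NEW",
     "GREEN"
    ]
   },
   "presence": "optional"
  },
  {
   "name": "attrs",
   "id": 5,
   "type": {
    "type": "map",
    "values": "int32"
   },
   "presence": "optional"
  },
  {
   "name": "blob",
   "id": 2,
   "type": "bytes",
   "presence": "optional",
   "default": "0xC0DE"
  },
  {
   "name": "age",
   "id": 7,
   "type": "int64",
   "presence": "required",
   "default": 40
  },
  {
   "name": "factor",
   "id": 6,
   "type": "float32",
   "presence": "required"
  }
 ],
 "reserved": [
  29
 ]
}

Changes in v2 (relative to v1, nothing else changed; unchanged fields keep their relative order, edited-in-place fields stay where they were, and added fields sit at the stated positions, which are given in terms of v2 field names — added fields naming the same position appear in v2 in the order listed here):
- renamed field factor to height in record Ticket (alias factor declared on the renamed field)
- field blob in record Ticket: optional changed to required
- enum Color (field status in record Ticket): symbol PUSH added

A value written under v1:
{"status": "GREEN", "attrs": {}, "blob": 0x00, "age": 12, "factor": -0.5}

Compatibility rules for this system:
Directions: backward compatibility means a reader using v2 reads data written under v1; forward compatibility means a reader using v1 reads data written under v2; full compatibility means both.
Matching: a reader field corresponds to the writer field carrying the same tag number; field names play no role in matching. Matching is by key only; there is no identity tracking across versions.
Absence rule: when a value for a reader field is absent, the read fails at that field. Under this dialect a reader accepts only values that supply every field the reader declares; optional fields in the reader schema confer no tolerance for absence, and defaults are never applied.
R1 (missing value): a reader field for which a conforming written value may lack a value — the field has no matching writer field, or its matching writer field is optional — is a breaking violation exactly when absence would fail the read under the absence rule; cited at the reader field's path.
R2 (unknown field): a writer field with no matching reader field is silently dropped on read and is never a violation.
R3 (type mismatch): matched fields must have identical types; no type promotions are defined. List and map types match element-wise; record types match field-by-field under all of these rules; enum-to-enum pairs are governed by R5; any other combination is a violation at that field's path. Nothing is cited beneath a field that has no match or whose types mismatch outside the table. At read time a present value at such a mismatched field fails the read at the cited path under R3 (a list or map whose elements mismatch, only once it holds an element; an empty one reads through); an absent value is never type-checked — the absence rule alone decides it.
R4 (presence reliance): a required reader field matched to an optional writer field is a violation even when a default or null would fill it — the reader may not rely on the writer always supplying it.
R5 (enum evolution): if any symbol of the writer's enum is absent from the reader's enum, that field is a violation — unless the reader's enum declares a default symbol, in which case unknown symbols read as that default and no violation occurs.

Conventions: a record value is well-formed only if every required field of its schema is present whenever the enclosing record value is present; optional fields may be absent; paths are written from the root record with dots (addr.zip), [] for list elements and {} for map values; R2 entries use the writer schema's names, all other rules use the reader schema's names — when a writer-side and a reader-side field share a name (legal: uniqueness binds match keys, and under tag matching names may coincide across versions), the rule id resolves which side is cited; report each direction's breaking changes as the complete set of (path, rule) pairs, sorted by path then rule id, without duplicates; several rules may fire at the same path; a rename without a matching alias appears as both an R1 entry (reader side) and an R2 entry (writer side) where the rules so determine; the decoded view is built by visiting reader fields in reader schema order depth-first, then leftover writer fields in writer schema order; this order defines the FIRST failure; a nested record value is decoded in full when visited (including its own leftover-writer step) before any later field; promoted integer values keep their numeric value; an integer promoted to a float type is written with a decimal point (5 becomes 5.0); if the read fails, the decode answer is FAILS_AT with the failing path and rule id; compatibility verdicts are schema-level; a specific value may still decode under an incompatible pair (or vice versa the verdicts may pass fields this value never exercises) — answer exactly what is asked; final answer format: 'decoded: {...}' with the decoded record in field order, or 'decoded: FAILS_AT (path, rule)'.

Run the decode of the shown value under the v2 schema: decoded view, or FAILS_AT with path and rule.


decoded: {"status": "GREEN", "attrs": {}, "blob": 0x00, "age": 12, "height": -0.5}

the writer's type comes first in each Ticket pair
migrating the Ticket value to v2:
  status := "GREEN"
  attrs := {}
  blob := 0x00
  age := 12
  height := -0.5 (from writer factor)
  => decoded: {"status": "GREEN", "attrs": {}, "blob": 0x00, "age": 12, "height": -0.5}
diffs on Ticket not affecting the asked answer:
  field blob in record Ticket: optional changed to required -> schema-level compatibility only; this Ticket value's decode is unchanged
  enum Color (field status in record Ticket): symbol PUSH added -> schema-level compatibility only; this Ticket value's decode is unchanged


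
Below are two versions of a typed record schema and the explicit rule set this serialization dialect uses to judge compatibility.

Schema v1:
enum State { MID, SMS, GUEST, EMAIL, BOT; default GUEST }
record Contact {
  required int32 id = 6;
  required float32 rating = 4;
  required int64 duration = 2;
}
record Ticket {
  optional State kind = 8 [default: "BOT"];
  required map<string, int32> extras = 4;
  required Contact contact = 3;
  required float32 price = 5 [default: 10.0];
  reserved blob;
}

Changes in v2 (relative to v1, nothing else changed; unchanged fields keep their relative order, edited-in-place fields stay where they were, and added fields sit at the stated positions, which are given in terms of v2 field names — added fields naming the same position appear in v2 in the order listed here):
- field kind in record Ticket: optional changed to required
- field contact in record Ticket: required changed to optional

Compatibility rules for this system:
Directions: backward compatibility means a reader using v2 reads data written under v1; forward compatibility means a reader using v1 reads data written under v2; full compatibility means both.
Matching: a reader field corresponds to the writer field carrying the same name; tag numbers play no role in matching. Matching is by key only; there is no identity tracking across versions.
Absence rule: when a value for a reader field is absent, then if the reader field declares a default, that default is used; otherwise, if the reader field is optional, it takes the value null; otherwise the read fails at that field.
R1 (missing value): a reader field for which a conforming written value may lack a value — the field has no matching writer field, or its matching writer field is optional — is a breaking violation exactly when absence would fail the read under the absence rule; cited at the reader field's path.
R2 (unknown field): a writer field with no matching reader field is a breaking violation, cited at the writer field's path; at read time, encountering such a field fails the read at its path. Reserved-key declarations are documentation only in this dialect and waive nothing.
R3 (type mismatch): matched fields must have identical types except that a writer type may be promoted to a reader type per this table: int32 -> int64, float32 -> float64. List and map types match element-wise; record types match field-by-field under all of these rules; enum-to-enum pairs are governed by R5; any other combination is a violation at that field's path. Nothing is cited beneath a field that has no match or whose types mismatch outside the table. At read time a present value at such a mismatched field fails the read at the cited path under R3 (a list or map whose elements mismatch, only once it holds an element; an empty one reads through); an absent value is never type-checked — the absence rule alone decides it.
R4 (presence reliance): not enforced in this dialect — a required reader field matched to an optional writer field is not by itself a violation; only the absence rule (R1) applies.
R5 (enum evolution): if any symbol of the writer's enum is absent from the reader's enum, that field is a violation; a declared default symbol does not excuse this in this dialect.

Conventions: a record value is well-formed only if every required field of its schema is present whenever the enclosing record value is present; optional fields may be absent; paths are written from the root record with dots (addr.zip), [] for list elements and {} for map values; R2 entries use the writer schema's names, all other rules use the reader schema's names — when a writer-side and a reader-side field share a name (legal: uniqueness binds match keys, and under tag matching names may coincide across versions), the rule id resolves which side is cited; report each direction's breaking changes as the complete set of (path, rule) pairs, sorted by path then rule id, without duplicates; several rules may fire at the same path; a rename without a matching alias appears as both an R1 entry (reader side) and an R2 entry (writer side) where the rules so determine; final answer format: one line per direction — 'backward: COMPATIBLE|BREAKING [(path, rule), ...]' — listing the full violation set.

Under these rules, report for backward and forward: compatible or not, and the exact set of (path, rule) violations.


backward: COMPATIBLE []; forward: BREAKING [(contact, R1)]

arrows below run writer -> reader for Ticket
backward analysis of Ticket with v2 as reader and v1 as writer:
  kind: State -> State, writer optional; from kind
  extras: map<string, int32> -> map<string, int32>, writer required; from extras
  contact: Contact -> Contact, writer required; from contact
  price: float32 -> float32, writer required; from price
  contact.id: int32 -> int32, writer required; from contact.id
  contact.rating: float32 -> float32, writer required; from contact.rating
  contact.duration: int64 -> int64, writer required; from contact.duration
  => no violations; backward on Ticket: COMPATIBLE
forward analysis of Ticket with v1 as reader and v2 as writer:
  kind: State -> State, writer required; from kind
  extras: map<string, int32> -> map<string, int32>, writer required; from extras
  contact: Contact -> Contact, writer optional; from contact
  price: float32 -> float32, writer required; from price
  contact.id: int32 -> int32, writer required; from contact.id
  contact.rating: float32 -> float32, writer required; from contact.rating
  contact.duration: int64 -> int64, writer required; from contact.duration
  R1 fires at contact
  => forward verdict for Ticket: BREAKING, 1 violation(s)


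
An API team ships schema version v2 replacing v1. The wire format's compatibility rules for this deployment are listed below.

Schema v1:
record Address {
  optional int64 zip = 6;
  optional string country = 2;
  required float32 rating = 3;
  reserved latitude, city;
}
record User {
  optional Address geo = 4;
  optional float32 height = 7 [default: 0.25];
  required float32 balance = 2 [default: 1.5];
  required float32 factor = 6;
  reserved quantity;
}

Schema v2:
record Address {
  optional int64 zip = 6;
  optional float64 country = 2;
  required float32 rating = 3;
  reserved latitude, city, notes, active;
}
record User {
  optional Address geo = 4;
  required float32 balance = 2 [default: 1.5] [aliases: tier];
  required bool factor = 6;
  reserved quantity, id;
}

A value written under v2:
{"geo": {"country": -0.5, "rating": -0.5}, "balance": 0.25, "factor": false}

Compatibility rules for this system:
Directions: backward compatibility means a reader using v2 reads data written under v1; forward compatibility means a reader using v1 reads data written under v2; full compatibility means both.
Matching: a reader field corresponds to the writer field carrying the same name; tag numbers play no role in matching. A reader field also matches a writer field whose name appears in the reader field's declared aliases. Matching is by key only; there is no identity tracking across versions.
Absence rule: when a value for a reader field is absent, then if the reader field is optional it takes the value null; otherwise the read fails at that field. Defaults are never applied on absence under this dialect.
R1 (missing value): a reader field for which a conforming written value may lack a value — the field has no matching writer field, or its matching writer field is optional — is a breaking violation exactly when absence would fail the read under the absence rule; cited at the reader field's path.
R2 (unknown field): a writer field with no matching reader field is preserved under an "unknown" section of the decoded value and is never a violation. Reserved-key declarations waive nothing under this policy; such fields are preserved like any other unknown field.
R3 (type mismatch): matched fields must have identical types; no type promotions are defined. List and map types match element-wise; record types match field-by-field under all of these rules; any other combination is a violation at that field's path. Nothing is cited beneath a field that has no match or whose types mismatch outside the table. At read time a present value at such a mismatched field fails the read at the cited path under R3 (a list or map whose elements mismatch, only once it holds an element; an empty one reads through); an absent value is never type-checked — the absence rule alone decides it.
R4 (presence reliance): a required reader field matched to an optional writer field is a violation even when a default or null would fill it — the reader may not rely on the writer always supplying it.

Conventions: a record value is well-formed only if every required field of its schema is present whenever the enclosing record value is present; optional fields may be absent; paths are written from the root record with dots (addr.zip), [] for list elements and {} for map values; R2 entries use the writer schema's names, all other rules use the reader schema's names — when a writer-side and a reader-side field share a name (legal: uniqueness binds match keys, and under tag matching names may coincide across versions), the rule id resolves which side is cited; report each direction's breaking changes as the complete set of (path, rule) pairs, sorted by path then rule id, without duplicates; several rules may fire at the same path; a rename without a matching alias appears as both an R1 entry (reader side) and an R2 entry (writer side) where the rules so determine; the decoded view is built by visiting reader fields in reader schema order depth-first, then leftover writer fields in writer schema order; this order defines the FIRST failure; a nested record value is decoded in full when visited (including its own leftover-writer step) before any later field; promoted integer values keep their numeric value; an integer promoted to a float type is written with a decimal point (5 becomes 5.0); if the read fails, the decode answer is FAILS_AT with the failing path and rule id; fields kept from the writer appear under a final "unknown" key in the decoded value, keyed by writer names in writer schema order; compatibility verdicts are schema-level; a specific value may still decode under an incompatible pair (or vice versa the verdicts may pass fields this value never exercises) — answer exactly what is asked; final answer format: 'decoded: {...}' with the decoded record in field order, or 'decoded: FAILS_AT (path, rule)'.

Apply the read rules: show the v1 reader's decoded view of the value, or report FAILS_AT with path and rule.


decoded: FAILS_AT (geo.country, R3)

each type pair in User: writer, then reader
decoding the User value with the v1 reader:
  geo.zip := null (absent, optional -> null)
  read fails at geo.country under R3
  => FAILS_AT (geo.country, R3)
checking off the User differences that do not matter here:
  field factor in record User: type float32 changed to bool -> shifts the User verdicts, not this decode
  removed field height from record User -> no rule fires on it and the decoded User view is identical with or without it


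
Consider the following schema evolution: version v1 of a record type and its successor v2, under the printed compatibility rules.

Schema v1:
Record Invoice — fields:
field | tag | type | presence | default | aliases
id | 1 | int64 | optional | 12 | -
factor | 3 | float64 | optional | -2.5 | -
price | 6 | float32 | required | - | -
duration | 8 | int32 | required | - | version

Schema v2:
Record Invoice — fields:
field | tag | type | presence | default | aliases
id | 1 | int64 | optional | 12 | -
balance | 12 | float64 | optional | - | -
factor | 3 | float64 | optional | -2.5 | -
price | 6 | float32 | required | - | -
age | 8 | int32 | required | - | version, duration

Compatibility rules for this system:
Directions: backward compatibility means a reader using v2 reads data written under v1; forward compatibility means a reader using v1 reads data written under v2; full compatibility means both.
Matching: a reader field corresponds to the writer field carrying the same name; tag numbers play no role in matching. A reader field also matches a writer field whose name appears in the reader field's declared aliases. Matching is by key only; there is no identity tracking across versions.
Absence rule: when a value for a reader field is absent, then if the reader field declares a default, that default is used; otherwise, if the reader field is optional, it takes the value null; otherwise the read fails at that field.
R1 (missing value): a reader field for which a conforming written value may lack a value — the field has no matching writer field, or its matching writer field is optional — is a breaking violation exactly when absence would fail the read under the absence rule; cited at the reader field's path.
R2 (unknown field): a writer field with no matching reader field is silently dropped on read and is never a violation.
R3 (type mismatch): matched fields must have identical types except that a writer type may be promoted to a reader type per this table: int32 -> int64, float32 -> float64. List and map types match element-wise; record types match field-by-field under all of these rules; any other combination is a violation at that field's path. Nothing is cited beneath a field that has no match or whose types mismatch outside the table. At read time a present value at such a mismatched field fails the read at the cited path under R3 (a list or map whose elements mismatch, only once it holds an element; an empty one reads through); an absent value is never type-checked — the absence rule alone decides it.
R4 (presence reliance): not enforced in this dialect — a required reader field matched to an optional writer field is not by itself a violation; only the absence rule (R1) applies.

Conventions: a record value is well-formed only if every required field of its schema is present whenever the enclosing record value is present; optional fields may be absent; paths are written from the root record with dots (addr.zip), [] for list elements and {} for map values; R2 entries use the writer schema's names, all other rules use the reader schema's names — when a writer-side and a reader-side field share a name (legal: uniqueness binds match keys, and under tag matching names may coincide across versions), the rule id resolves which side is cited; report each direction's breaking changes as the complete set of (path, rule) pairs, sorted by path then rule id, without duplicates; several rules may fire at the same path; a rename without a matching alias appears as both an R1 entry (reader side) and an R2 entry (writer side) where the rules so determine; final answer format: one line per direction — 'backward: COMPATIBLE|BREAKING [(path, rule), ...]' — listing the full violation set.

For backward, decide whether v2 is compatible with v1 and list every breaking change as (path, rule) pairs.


each type pair in Invoice: writer, then reader
backward pass over Invoice, reader schema v2, writer schema v1:
  id: int64 -> int64, writer optional; from id
  no writer field matches reader balance
  factor: float64 -> float64, writer optional; from factor
  price: float32 -> float32, writer required; from price
  age: int32 -> int32, writer required; from duration
  => no violations; backward on Invoice: COMPATIBLE
the other Invoice changes do not affect what is asked:
  added field balance to record Invoice: optional float64, tag 12 (in v2 it sits immediately before factor) -> no rule fires on it in Invoice's dialect; the asked verdict holds
  renamed field duration to age in record Invoice (alias duration declared on the renamed field) -> matters only for Invoice's forward compatibility — outside the asked direction

backward: COMPATIBLE []


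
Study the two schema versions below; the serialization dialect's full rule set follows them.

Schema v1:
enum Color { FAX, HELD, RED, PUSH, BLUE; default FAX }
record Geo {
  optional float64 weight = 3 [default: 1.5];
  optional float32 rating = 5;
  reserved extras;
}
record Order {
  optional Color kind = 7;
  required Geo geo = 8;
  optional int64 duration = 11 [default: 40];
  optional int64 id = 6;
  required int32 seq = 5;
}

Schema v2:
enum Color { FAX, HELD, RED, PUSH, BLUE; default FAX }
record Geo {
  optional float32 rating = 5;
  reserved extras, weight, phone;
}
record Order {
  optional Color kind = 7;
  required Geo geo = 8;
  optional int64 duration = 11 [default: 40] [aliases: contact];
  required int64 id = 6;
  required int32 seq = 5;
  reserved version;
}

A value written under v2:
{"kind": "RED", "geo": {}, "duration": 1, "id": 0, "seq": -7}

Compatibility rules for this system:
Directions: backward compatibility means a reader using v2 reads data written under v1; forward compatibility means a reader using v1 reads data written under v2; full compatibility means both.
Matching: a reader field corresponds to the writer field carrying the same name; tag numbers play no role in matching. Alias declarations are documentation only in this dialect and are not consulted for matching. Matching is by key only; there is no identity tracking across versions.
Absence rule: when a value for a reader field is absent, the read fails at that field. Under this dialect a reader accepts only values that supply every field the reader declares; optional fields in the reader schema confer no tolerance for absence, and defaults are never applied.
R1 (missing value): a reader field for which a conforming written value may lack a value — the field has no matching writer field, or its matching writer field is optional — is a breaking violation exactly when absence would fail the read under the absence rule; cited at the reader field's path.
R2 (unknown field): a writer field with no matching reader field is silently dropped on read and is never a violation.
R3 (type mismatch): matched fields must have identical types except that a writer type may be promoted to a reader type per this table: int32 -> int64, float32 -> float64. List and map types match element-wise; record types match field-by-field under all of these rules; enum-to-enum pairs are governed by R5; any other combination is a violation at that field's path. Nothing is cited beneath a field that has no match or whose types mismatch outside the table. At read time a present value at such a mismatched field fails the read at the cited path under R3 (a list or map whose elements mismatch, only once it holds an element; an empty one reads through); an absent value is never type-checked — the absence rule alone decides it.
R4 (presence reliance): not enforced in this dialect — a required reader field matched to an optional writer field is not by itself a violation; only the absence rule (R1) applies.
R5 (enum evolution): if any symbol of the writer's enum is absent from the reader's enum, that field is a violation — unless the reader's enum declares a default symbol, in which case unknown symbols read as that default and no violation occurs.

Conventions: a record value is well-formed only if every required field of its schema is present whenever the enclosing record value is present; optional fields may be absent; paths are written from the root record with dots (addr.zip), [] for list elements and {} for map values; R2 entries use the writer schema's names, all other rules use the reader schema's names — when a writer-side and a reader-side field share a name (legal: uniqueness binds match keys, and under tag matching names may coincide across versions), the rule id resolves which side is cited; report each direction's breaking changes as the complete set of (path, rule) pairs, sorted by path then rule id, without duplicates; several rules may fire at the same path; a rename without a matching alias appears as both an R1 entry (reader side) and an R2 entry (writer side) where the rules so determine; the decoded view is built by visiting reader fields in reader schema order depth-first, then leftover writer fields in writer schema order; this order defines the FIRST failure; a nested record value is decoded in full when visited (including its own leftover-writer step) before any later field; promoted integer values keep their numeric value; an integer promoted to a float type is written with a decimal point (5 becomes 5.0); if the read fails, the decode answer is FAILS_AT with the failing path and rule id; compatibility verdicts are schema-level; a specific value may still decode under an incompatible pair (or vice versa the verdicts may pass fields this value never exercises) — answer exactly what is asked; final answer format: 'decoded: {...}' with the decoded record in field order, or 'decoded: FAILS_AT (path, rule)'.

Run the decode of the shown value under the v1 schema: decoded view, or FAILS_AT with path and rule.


decoded: FAILS_AT (geo.weight, R1)

arrows below run writer -> reader for Order
migrating the Order value to v1:
  kind := "RED"
  read fails at geo.weight under R1 (no fill)
  => FAILS_AT (geo.weight, R1)
the rest of the Order diff is inert for this question:
  field id in record Order: optional changed to required -> changes Order's schema-level verdicts only — the decode of this value is the same


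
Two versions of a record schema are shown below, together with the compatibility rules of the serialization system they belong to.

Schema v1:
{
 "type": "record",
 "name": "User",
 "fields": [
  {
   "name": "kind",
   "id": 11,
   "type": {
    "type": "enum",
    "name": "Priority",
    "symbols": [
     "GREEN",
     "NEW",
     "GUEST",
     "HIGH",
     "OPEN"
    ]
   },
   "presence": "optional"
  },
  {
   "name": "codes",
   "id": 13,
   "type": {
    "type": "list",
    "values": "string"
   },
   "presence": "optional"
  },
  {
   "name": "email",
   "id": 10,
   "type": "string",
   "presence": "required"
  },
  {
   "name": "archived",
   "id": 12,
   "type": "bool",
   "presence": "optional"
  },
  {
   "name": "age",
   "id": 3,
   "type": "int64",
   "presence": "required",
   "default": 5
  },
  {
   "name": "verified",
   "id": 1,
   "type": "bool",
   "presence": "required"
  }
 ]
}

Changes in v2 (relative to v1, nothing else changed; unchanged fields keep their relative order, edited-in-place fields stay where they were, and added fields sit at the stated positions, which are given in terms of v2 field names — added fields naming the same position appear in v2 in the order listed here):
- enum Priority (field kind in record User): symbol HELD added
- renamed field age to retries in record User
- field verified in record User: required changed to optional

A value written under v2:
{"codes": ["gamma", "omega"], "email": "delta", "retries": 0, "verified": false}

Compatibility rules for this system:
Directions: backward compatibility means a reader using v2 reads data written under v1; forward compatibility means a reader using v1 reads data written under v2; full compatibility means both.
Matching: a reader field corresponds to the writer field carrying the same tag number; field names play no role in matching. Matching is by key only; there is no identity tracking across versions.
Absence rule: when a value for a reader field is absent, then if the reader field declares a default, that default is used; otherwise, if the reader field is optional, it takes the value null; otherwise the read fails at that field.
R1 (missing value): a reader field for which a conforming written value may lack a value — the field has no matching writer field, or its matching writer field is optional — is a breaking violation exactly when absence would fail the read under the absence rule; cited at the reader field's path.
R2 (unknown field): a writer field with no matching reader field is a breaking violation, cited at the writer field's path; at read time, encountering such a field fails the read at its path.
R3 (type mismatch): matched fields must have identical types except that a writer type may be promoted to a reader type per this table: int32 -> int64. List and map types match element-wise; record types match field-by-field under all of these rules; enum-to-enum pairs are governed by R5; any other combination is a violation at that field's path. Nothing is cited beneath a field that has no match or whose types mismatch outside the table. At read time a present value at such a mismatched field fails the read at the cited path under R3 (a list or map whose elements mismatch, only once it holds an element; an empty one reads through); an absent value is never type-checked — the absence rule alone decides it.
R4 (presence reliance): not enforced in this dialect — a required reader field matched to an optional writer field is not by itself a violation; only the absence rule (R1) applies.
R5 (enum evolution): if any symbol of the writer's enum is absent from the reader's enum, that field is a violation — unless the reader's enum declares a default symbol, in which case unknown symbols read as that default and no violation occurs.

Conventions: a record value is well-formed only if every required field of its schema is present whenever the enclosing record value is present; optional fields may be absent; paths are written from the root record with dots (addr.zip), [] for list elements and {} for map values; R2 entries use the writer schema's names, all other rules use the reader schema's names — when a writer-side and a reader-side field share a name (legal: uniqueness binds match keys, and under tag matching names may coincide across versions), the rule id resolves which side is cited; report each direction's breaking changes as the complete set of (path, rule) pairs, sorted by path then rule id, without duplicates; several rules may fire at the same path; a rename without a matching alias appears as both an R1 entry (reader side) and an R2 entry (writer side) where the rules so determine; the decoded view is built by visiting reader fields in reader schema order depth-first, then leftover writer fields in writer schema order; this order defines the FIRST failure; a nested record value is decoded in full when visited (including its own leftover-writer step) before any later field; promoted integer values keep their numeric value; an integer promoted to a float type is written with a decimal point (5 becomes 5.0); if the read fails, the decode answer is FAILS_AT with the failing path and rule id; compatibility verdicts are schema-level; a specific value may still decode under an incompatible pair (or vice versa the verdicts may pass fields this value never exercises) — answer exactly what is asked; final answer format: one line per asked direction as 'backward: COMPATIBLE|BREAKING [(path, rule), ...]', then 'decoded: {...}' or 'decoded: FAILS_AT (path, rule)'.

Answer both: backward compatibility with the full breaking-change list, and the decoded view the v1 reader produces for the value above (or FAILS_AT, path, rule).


arrows below run writer -> reader for User
backward pass over User, reader schema v2, writer schema v1:
  writer optional, Priority -> Priority: reader kind maps from writer kind
  writer optional, list<string> -> list<string>: reader codes maps from writer codes
  writer required, string -> string: reader email maps from writer email
  writer optional, bool -> bool: reader archived maps from writer archived
  writer required, int64 -> int64: reader retries maps from writer age
  writer required, bool -> bool: reader verified maps from writer verified
  => backward verdict for User: COMPATIBLE, no violations
decode (reader v1):
  kind := null (absent, optional -> null)
  codes := ["gamma", "omega"]
  email := "delta"
  archived := null (absent, optional -> null)
  age := 0 (from writer retries)
  verified := false
  => decoded: {"kind": null, "codes": ["gamma", "omega"], "email": "delta", "archived": null, "age": 0, "verified": false}
diffs on User not affecting the asked answer:
  enum Priority (field kind in record User): symbol HELD added -> fires only in the forward direction of User, which is not asked here
  renamed field age to retries in record User -> no rule fires on it in User's dialect; the asked verdict holds
  field verified in record User: required changed to optional -> fires only in the forward direction of User, which is not asked here

backward: COMPATIBLE []; decoded: {"kind": null, "codes": ["gamma", "omega"], "email": "delta", "archived": null, "age": 0, "verified": false}


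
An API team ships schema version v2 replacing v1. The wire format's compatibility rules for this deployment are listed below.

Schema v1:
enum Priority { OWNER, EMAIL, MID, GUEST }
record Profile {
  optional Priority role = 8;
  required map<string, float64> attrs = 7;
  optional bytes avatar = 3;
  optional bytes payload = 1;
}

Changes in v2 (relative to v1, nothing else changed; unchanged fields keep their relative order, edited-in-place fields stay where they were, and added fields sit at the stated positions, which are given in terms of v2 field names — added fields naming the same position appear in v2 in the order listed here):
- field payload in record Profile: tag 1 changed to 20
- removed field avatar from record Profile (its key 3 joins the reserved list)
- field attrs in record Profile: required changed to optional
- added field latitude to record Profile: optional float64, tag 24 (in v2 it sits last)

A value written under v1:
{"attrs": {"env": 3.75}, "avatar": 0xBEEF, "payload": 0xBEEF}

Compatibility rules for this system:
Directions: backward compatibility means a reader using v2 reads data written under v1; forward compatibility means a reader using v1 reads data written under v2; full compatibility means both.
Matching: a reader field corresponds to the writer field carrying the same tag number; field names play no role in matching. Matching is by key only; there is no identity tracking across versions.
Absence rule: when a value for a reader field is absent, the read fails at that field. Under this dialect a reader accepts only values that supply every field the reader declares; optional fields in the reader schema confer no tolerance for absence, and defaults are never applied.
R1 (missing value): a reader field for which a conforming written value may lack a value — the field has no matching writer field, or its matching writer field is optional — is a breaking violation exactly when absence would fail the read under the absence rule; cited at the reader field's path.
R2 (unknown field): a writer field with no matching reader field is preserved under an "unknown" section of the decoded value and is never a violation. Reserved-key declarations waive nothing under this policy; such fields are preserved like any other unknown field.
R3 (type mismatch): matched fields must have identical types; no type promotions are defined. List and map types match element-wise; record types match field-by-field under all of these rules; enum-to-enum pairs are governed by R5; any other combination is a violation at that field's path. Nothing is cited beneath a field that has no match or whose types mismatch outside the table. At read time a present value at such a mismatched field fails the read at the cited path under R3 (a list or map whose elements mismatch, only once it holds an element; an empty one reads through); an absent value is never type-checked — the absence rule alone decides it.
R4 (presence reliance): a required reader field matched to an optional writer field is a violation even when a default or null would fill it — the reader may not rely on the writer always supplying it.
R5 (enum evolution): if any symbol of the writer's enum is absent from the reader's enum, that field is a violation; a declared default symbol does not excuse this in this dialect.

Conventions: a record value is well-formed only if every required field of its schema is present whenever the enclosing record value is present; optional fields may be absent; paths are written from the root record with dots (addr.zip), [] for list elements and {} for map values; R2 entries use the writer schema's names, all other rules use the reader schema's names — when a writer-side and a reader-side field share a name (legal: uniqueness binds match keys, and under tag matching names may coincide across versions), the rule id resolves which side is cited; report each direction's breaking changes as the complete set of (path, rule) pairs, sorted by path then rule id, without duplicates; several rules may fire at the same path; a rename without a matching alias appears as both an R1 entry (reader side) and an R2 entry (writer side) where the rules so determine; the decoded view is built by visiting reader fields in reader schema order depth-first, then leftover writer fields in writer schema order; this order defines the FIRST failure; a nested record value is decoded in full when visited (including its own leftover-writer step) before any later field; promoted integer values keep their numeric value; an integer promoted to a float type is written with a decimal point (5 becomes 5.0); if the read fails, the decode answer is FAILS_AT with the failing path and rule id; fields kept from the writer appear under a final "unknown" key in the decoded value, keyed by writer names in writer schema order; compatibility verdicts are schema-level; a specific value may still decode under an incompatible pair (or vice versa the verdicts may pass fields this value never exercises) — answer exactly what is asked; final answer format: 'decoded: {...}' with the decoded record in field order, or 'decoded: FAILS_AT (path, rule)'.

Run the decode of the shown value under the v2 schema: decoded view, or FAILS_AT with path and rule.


the writer's type comes first in each Profile pair
decode walk for Profile under reader schema v2:
  read fails at role under R1 (no fill)
  => FAILS_AT (role, R1)
the rest of the Profile diff is inert for this question:
  field payload in record Profile: tag 1 changed to 20 -> inert under this dialect — no rule fires on Profile and the result does not move
  removed field avatar from record Profile (its key 3 joins the reserved list) -> a verdict-level change on Profile — the shown value reads the same
  field attrs in record Profile: required changed to optional -> a verdict-level change on Profile — the shown value reads the same
  added field latitude to record Profile: optional float64, tag 24 (in v2 it sits last) -> a verdict-level change on Profile — the shown value reads the same

decoded: FAILS_AT (role, R1)
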